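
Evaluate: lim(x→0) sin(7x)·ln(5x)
This is a 0·∞ indeterminate form.

Rewrite 0·∞ as a quotient (0/0 or ∞/∞ form), then apply L'Hôpital's rule:
  lim(x→0) sin(7x)·ln(5x) = 0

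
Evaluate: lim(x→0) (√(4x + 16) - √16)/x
This is a standard limit.

Factor or rationalize the expression:
  lim(x→0) (√(4x + 16) - √16)/x = 1/2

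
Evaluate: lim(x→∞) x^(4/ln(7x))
This is an exponential indeterminate form.

For exponential indeterminate forms, take the natural log:
  Let L = lim(x→∞) x^(4/ln(7x))
  Then ln(L) = lim(x→∞) [exponent × ln(base)]
  Evaluate using L'Hôpital or standard limits, then exponentiate.
  L = e^(4)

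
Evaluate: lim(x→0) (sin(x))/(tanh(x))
This is a 0/0 indeterminate form.

Apply L'Hôpital's rule: differentiate numerator and denominator separately.
  f(x) = sin(x)   ⇒   f'(x) = cos(x)
  g(x) = tanh(x)   ⇒   g'(x) = 1 - tanh(x)^2
  lim(x→0) f'(x)/g'(x) = lim(x→0) (cos(x))/(1 - tanh(x)^2)
  = 1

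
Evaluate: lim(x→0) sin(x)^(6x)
This is an exponential indeterminate form.

For exponential indeterminate forms, take the natural log:
  Let L = lim(x→0) sin(x)^(6x)
  Then ln(L) = lim(x→0) [exponent × ln(base)]
  Evaluate using L'Hôpital or standard limits, then exponentiate.
  L = 1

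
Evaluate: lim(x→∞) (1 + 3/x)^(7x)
This is an exponential indeterminate form.

For exponential indeterminate forms, take the natural log:
  Let L = lim(x→∞) (1 + 3/x)^(7x)
  Then ln(L) = lim(x→∞) [exponent × ln(base)]
  Evaluate using L'Hôpital or standard limits, then exponentiate.
  L = e^(21)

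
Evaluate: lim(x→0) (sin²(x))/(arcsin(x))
This is a 0/0 indeterminate form.

Apply L'Hôpital's rule: differentiate numerator and denominator separately.
  f(x) = sin(x)^2   ⇒   f'(x) = 2·sin(x)·cos(x)
  g(x) = asin(x)   ⇒   g'(x) = 1/sqrt(1 - x^2)
  lim(x→0) f'(x)/g'(x) = lim(x→0) (2·sin(x)·cos(x))/(1/sqrt(1 - x^2))
  = 0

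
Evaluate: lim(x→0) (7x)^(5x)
This is an exponential indeterminate form.

For exponential indeterminate forms, take the natural log:
  Let L = lim(x→0) (7x)^(5x)
  Then ln(L) = lim(x→0) [exponent × ln(base)]
  Evaluate using L'Hôpital or standard limits, then exponentiate.
  L = 1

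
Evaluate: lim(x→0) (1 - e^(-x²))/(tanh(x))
This is a 0/0 indeterminate form.

Apply L'Hôpital's rule: differentiate numerator and denominator separately.
  f(x) = 1 - e^(-x^2)   ⇒   f'(x) = 2·x·e^(-x^2)
  g(x) = tanh(x)   ⇒   g'(x) = 1 - tanh(x)^2
  lim(x→0) f'(x)/g'(x) = lim(x→0) (2·x·e^(-x^2))/(1 - tanh(x)^2)
  = 0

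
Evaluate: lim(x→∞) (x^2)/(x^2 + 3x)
This is an ∞/∞ indeterminate form.

Apply L'Hôpital's rule: differentiate numerator and denominator separately.
  f(x) = x^2   ⇒   f'(x) = 2·x
  g(x) = x^2 + 3·x   ⇒   g'(x) = 2·x + 3
  lim(x→∞) f'(x)/g'(x) = lim(x→∞) (2·x)/(2·x + 3)
  = 1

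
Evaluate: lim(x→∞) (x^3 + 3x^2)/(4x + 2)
This is an ∞/∞ indeterminate form.

Apply L'Hôpital's rule: differentiate numerator and denominator separately.
  f(x) = x^3 + 3·x^2   ⇒   f'(x) = 3·x^2 + 6·x
  g(x) = 4·x + 2   ⇒   g'(x) = 4
  lim(x→∞) f'(x)/g'(x) = lim(x→∞) (3·x^2 + 6·x)/(4)
  = ∞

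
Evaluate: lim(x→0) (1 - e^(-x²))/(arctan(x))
This is a 0/0 indeterminate form.

Apply L'Hôpital's rule: differentiate numerator and denominator separately.
  f(x) = 1 - e^(-x^2)   ⇒   f'(x) = 2·x·e^(-x^2)
  g(x) = atan(x)   ⇒   g'(x) = 1/(x^2 + 1)
  lim(x→0) f'(x)/g'(x) = lim(x→0) (2·x·e^(-x^2))/(1/(x^2 + 1))
  = 0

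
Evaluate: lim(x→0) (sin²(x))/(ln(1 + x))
This is a 0/0 indeterminate form.

Apply L'Hôpital's rule: differentiate numerator and denominator separately.
  f(x) = sin(x)^2   ⇒   f'(x) = 2·sin(x)·cos(x)
  g(x) = ln(x + 1)   ⇒   g'(x) = 1/(x + 1)
  lim(x→0) f'(x)/g'(x) = lim(x→0) (2·sin(x)·cos(x))/(1/(x + 1))
  = 0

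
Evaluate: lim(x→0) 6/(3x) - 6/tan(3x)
This is an ∞-∞ indeterminate form.

Combine fractions or rationalize to convert ∞-∞ to 0/0 form:
  lim(x→0) 6/(3x) - 6/tan(3x) = 0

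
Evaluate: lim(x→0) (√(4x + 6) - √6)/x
This is a standard limit.

Factor or rationalize the expression:
  lim(x→0) (√(4x + 6) - √6)/x = sqrt(6)/3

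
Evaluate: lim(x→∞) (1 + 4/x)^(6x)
This is an exponential indeterminate form.

For exponential indeterminate forms, take the natural log:
  Let L = lim(x→∞) (1 + 4/x)^(6x)
  Then ln(L) = lim(x→∞) [exponent × ln(base)]
  Evaluate using L'Hôpital or standard limits, then exponentiate.
  L = e^(24)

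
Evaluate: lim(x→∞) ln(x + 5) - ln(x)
This is an ∞-∞ indeterminate form.

Combine fractions or rationalize to convert ∞-∞ to 0/0 form:
  lim(x→∞) ln(x + 5) - ln(x) = 0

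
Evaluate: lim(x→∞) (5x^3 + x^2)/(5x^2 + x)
This is an ∞/∞ indeterminate form.

Apply L'Hôpital's rule: differentiate numerator and denominator separately.
  f(x) = 5·x^3 + x^2   ⇒   f'(x) = 15·x^2 + 2·x
  g(x) = 5·x^2 + x   ⇒   g'(x) = 10·x + 1
  lim(x→∞) f'(x)/g'(x) = lim(x→∞) (15·x^2 + 2·x)/(10·x + 1)
  = ∞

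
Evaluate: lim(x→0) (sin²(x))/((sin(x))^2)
This is a 0/0 indeterminate form.

Apply L'Hôpital's rule: differentiate numerator and denominator separately.
  f(x) = sin(x)^2   ⇒   f'(x) = 2·sin(x)·cos(x)
  g(x) = sin(x)^2   ⇒   g'(x) = 2·sin(x)·cos(x)
  lim(x→0) f'(x)/g'(x) = lim(x→0) (2·sin(x)·cos(x))/(2·sin(x)·cos(x))
  = 1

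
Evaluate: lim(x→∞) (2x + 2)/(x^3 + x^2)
This is an ∞/∞ indeterminate form.

Apply L'Hôpital's rule: differentiate numerator and denominator separately.
  f(x) = 2·x + 2   ⇒   f'(x) = 2
  g(x) = x^3 + x^2   ⇒   g'(x) = 3·x^2 + 2·x
  lim(x→∞) f'(x)/g'(x) = lim(x→∞) (2)/(3·x^2 + 2·x)
  = 0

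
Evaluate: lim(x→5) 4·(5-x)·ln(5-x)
This is a 0·∞ indeterminate form.

Rewrite 0·∞ as a quotient (0/0 or ∞/∞ form), then apply L'Hôpital's rule:
  lim(x→5) 4·(5-x)·ln(5-x) = 0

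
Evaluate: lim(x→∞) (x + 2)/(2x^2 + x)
This is an ∞/∞ indeterminate form.

Apply L'Hôpital's rule: differentiate numerator and denominator separately.
  f(x) = x + 2   ⇒   f'(x) = 1
  g(x) = 2·x^2 + x   ⇒   g'(x) = 4·x + 1
  lim(x→∞) f'(x)/g'(x) = lim(x→∞) (1)/(4·x + 1)
  = 0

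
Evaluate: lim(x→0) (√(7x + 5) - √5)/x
This is a standard limit.

Factor or rationalize the expression:
  lim(x→0) (√(7x + 5) - √5)/x = 7·sqrt(5)/10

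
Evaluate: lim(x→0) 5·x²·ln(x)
This is a 0·∞ indeterminate form.

Rewrite 0·∞ as a quotient (0/0 or ∞/∞ form), then apply L'Hôpital's rule:
  lim(x→0) 5·x²·ln(x) = 0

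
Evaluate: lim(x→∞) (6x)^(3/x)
This is an exponential indeterminate form.

For exponential indeterminate forms, take the natural log:
  Let L = lim(x→∞) (6x)^(3/x)
  Then ln(L) = lim(x→∞) [exponent × ln(base)]
  Evaluate using L'Hôpital or standard limits, then exponentiate.
  L = 1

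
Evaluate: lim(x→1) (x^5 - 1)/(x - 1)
This is a standard limit.

Factor or rationalize the expression:
  lim(x→1) (x^5 - 1)/(x - 1) = 5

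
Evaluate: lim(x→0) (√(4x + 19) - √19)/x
This is a standard limit.

Factor or rationalize the expression:
  lim(x→0) (√(4x + 19) - √19)/x = 2·sqrt(19)/19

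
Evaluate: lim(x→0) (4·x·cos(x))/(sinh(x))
This is a 0/0 indeterminate form.

Apply L'Hôpital's rule: differentiate numerator and denominator separately.
  f(x) = 4·x·cos(x)   ⇒   f'(x) = -4·x·sin(x) + 4·cos(x)
  g(x) = sinh(x)   ⇒   g'(x) = cosh(x)
  lim(x→0) f'(x)/g'(x) = lim(x→0) (-4·x·sin(x) + 4·cos(x))/(cosh(x))
  = 4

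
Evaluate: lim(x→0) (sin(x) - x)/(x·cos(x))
This is a 0/0 indeterminate form.

Apply L'Hôpital's rule: differentiate numerator and denominator separately.
  f(x) = -x + sin(x)   ⇒   f'(x) = cos(x) - 1
  g(x) = x·cos(x)   ⇒   g'(x) = -x·sin(x) + cos(x)
  lim(x→0) f'(x)/g'(x) = lim(x→0) (cos(x) - 1)/(-x·sin(x) + cos(x))
  = 0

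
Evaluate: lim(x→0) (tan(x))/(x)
This is a 0/0 indeterminate form.

Apply L'Hôpital's rule: differentiate numerator and denominator separately.
  f(x) = tan(x)   ⇒   f'(x) = tan(x)^2 + 1
  g(x) = x   ⇒   g'(x) = 1
  lim(x→0) f'(x)/g'(x) = lim(x→0) (tan(x)^2 + 1)/(1)
  = 1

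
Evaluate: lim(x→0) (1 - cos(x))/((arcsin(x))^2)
This is a 0/0 indeterminate form.

Apply L'Hôpital's rule: differentiate numerator and denominator separately.
  f(x) = 1 - cos(x)   ⇒   f'(x) = sin(x)
  g(x) = asin(x)^2   ⇒   g'(x) = 2·asin(x)/sqrt(1 - x^2)
  lim(x→0) f'(x)/g'(x) = lim(x→0) (sin(x))/(2·asin(x)/sqrt(1 - x^2))
  = 1/2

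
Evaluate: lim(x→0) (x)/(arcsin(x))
This is a 0/0 indeterminate form.

Apply L'Hôpital's rule: differentiate numerator and denominator separately.
  f(x) = x   ⇒   f'(x) = 1
  g(x) = asin(x)   ⇒   g'(x) = 1/sqrt(1 - x^2)
  lim(x→0) f'(x)/g'(x) = lim(x→0) (1)/(1/sqrt(1 - x^2))
  = 1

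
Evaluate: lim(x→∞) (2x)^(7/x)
This is an exponential indeterminate form.

For exponential indeterminate forms, take the natural log:
  Let L = lim(x→∞) (2x)^(7/x)
  Then ln(L) = lim(x→∞) [exponent × ln(base)]
  Evaluate using L'Hôpital or standard limits, then exponentiate.
  L = 1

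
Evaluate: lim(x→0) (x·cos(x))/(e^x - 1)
This is a 0/0 indeterminate form.

Apply L'Hôpital's rule: differentiate numerator and denominator separately.
  f(x) = x·cos(x)   ⇒   f'(x) = -x·sin(x) + cos(x)
  g(x) = e^(x) - 1   ⇒   g'(x) = e^(x)
  lim(x→0) f'(x)/g'(x) = lim(x→0) (-x·sin(x) + cos(x))/(e^(x))
  = 1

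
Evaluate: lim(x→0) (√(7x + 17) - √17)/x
This is a standard limit.

Factor or rationalize the expression:
  lim(x→0) (√(7x + 17) - √17)/x = 7·sqrt(17)/34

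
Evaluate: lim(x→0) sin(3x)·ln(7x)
This is a 0·∞ indeterminate form.

Rewrite 0·∞ as a quotient (0/0 or ∞/∞ form), then apply L'Hôpital's rule:
  lim(x→0) sin(3x)·ln(7x) = 0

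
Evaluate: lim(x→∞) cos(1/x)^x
This is an exponential indeterminate form.

For exponential indeterminate forms, take the natural log:
  Let L = lim(x→∞) cos(1/x)^x
  Then ln(L) = lim(x→∞) [exponent × ln(base)]
  Evaluate using L'Hôpital or standard limits, then exponentiate.
  L = 1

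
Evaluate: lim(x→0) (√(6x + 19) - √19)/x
This is a standard limit.

Factor or rationalize the expression:
  lim(x→0) (√(6x + 19) - √19)/x = 3·sqrt(19)/19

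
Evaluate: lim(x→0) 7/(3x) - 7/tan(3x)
This is an ∞-∞ indeterminate form.

Combine fractions or rationalize to convert ∞-∞ to 0/0 form:
  lim(x→0) 7/(3x) - 7/tan(3x) = 0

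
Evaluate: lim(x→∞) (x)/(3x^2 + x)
This is an ∞/∞ indeterminate form.

Apply L'Hôpital's rule: differentiate numerator and denominator separately.
  f(x) = x   ⇒   f'(x) = 1
  g(x) = 3·x^2 + x   ⇒   g'(x) = 6·x + 1
  lim(x→∞) f'(x)/g'(x) = lim(x→∞) (1)/(6·x + 1)
  = 0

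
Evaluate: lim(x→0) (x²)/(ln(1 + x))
This is a 0/0 indeterminate form.

Apply L'Hôpital's rule: differentiate numerator and denominator separately.
  f(x) = x^2   ⇒   f'(x) = 2·x
  g(x) = ln(x + 1)   ⇒   g'(x) = 1/(x + 1)
  lim(x→0) f'(x)/g'(x) = lim(x→0) (2·x)/(1/(x + 1))
  = 0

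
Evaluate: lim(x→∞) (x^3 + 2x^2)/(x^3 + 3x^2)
This is an ∞/∞ indeterminate form.

Apply L'Hôpital's rule: differentiate numerator and denominator separately.
  f(x) = x^3 + 2·x^2   ⇒   f'(x) = 3·x^2 + 4·x
  g(x) = x^3 + 3·x^2   ⇒   g'(x) = 3·x^2 + 6·x
  lim(x→∞) f'(x)/g'(x) = lim(x→∞) (3·x^2 + 4·x)/(3·x^2 + 6·x)
  = 1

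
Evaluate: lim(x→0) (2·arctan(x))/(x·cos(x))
This is a 0/0 indeterminate form.

Apply L'Hôpital's rule: differentiate numerator and denominator separately.
  f(x) = 2·atan(x)   ⇒   f'(x) = 2/(x^2 + 1)
  g(x) = x·cos(x)   ⇒   g'(x) = -x·sin(x) + cos(x)
  lim(x→0) f'(x)/g'(x) = lim(x→0) (2/(x^2 + 1))/(-x·sin(x) + cos(x))
  = 2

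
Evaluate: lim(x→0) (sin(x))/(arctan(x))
This is a 0/0 indeterminate form.

Apply L'Hôpital's rule: differentiate numerator and denominator separately.
  f(x) = sin(x)   ⇒   f'(x) = cos(x)
  g(x) = atan(x)   ⇒   g'(x) = 1/(x^2 + 1)
  lim(x→0) f'(x)/g'(x) = lim(x→0) (cos(x))/(1/(x^2 + 1))
  = 1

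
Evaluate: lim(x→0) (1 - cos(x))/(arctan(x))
This is a 0/0 indeterminate form.

Apply L'Hôpital's rule: differentiate numerator and denominator separately.
  f(x) = 1 - cos(x)   ⇒   f'(x) = sin(x)
  g(x) = atan(x)   ⇒   g'(x) = 1/(x^2 + 1)
  lim(x→0) f'(x)/g'(x) = lim(x→0) (sin(x))/(1/(x^2 + 1))
  = 0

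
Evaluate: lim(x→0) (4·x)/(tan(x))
This is a 0/0 indeterminate form.

Apply L'Hôpital's rule: differentiate numerator and denominator separately.
  f(x) = 4·x   ⇒   f'(x) = 4
  g(x) = tan(x)   ⇒   g'(x) = tan(x)^2 + 1
  lim(x→0) f'(x)/g'(x) = lim(x→0) (4)/(tan(x)^2 + 1)
  = 4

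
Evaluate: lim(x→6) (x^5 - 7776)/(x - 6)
This is a standard limit.

Factor or rationalize the expression:
  lim(x→6) (x^5 - 7776)/(x - 6) = 6480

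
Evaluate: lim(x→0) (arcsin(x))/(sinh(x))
This is a 0/0 indeterminate form.

Apply L'Hôpital's rule: differentiate numerator and denominator separately.
  f(x) = asin(x)   ⇒   f'(x) = 1/sqrt(1 - x^2)
  g(x) = sinh(x)   ⇒   g'(x) = cosh(x)
  lim(x→0) f'(x)/g'(x) = lim(x→0) (1/sqrt(1 - x^2))/(cosh(x))
  = 1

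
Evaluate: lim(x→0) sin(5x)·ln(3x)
This is a 0·∞ indeterminate form.

Rewrite 0·∞ as a quotient (0/0 or ∞/∞ form), then apply L'Hôpital's rule:
  lim(x→0) sin(5x)·ln(3x) = 0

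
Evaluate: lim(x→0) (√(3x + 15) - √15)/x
This is a standard limit.

Factor or rationalize the expression:
  lim(x→0) (√(3x + 15) - √15)/x = sqrt(15)/10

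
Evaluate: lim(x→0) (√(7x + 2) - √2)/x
This is a standard limit.

Factor or rationalize the expression:
  lim(x→0) (√(7x + 2) - √2)/x = 7·sqrt(2)/4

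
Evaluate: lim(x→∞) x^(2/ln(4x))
This is an exponential indeterminate form.

For exponential indeterminate forms, take the natural log:
  Let L = lim(x→∞) x^(2/ln(4x))
  Then ln(L) = lim(x→∞) [exponent × ln(base)]
  Evaluate using L'Hôpital or standard limits, then exponentiate.
  L = e²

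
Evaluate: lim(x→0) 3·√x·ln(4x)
This is a 0·∞ indeterminate form.

Rewrite 0·∞ as a quotient (0/0 or ∞/∞ form), then apply L'Hôpital's rule:
  lim(x→0) 3·√x·ln(4x) = 0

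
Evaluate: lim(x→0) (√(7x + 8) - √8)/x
This is a standard limit.

Factor or rationalize the expression:
  lim(x→0) (√(7x + 8) - √8)/x = 7·sqrt(2)/8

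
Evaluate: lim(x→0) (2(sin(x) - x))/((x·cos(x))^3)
This is a 0/0 indeterminate form.

Apply L'Hôpital's rule: differentiate numerator and denominator separately.
  f(x) = -2·x + 2·sin(x)   ⇒   f'(x) = 2·cos(x) - 2
  g(x) = x^3·cos(x)^3   ⇒   g'(x) = -3·x^3·sin(x)·cos(x)^2 + 3·x^2·cos(x)^3
  lim(x→0) f'(x)/g'(x) = lim(x→0) (2·cos(x) - 2)/(-3·x^3·sin(x)·cos(x)^2 + 3·x^2·cos(x)^3)
  = -1/3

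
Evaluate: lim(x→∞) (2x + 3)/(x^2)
This is an ∞/∞ indeterminate form.

Apply L'Hôpital's rule: differentiate numerator and denominator separately.
  f(x) = 2·x + 3   ⇒   f'(x) = 2
  g(x) = x^2   ⇒   g'(x) = 2·x
  lim(x→∞) f'(x)/g'(x) = lim(x→∞) (2)/(2·x)
  = 0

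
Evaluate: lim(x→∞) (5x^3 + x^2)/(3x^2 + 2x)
This is an ∞/∞ indeterminate form.

Apply L'Hôpital's rule: differentiate numerator and denominator separately.
  f(x) = 5·x^3 + x^2   ⇒   f'(x) = 15·x^2 + 2·x
  g(x) = 3·x^2 + 2·x   ⇒   g'(x) = 6·x + 2
  lim(x→∞) f'(x)/g'(x) = lim(x→∞) (15·x^2 + 2·x)/(6·x + 2)
  = ∞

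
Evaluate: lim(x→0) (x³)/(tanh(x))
This is a 0/0 indeterminate form.

Apply L'Hôpital's rule: differentiate numerator and denominator separately.
  f(x) = x^3   ⇒   f'(x) = 3·x^2
  g(x) = tanh(x)   ⇒   g'(x) = 1 - tanh(x)^2
  lim(x→0) f'(x)/g'(x) = lim(x→0) (3·x^2)/(1 - tanh(x)^2)
  = 0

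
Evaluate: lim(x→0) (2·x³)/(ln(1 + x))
This is a 0/0 indeterminate form.

Apply L'Hôpital's rule: differentiate numerator and denominator separately.
  f(x) = 2·x^3   ⇒   f'(x) = 6·x^2
  g(x) = ln(x + 1)   ⇒   g'(x) = 1/(x + 1)
  lim(x→0) f'(x)/g'(x) = lim(x→0) (6·x^2)/(1/(x + 1))
  = 0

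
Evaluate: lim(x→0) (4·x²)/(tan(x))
This is a 0/0 indeterminate form.

Apply L'Hôpital's rule: differentiate numerator and denominator separately.
  f(x) = 4·x^2   ⇒   f'(x) = 8·x
  g(x) = tan(x)   ⇒   g'(x) = tan(x)^2 + 1
  lim(x→0) f'(x)/g'(x) = lim(x→0) (8·x)/(tan(x)^2 + 1)
  = 0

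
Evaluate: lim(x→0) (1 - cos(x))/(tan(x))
This is a 0/0 indeterminate form.

Apply L'Hôpital's rule: differentiate numerator and denominator separately.
  f(x) = 1 - cos(x)   ⇒   f'(x) = sin(x)
  g(x) = tan(x)   ⇒   g'(x) = tan(x)^2 + 1
  lim(x→0) f'(x)/g'(x) = lim(x→0) (sin(x))/(tan(x)^2 + 1)
  = 0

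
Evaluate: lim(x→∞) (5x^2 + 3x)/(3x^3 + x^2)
This is an ∞/∞ indeterminate form.

Apply L'Hôpital's rule: differentiate numerator and denominator separately.
  f(x) = 5·x^2 + 3·x   ⇒   f'(x) = 10·x + 3
  g(x) = 3·x^3 + x^2   ⇒   g'(x) = 9·x^2 + 2·x
  lim(x→∞) f'(x)/g'(x) = lim(x→∞) (10·x + 3)/(9·x^2 + 2·x)
  = 0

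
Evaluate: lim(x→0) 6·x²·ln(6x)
This is a 0·∞ indeterminate form.

Rewrite 0·∞ as a quotient (0/0 or ∞/∞ form), then apply L'Hôpital's rule:
  lim(x→0) 6·x²·ln(6x) = 0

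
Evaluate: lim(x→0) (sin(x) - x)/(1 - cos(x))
This is a 0/0 indeterminate form.

Apply L'Hôpital's rule: differentiate numerator and denominator separately.
  f(x) = -x + sin(x)   ⇒   f'(x) = cos(x) - 1
  g(x) = 1 - cos(x)   ⇒   g'(x) = sin(x)
  lim(x→0) f'(x)/g'(x) = lim(x→0) (cos(x) - 1)/(sin(x))
  = 0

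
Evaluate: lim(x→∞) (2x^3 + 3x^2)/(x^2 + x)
This is an ∞/∞ indeterminate form.

Apply L'Hôpital's rule: differentiate numerator and denominator separately.
  f(x) = 2·x^3 + 3·x^2   ⇒   f'(x) = 6·x^2 + 6·x
  g(x) = x^2 + x   ⇒   g'(x) = 2·x + 1
  lim(x→∞) f'(x)/g'(x) = lim(x→∞) (6·x^2 + 6·x)/(2·x + 1)
  = ∞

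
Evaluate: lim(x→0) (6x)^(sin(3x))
This is an exponential indeterminate form.

For exponential indeterminate forms, take the natural log:
  Let L = lim(x→0) (6x)^(sin(3x))
  Then ln(L) = lim(x→0) [exponent × ln(base)]
  Evaluate using L'Hôpital or standard limits, then exponentiate.
  L = 1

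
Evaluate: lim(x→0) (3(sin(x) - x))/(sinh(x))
This is a 0/0 indeterminate form.

Apply L'Hôpital's rule: differentiate numerator and denominator separately.
  f(x) = -3·x + 3·sin(x)   ⇒   f'(x) = 3·cos(x) - 3
  g(x) = sinh(x)   ⇒   g'(x) = cosh(x)
  lim(x→0) f'(x)/g'(x) = lim(x→0) (3·cos(x) - 3)/(cosh(x))
  = 0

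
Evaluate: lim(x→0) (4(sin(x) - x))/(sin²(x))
This is a 0/0 indeterminate form.

Apply L'Hôpital's rule: differentiate numerator and denominator separately.
  f(x) = -4·x + 4·sin(x)   ⇒   f'(x) = 4·cos(x) - 4
  g(x) = sin(x)^2   ⇒   g'(x) = 2·sin(x)·cos(x)
  lim(x→0) f'(x)/g'(x) = lim(x→0) (4·cos(x) - 4)/(2·sin(x)·cos(x))
  = 0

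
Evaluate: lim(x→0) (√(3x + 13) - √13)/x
This is a standard limit.

Factor or rationalize the expression:
  lim(x→0) (√(3x + 13) - √13)/x = 3·sqrt(13)/26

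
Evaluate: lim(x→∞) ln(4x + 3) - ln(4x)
This is an ∞-∞ indeterminate form.

Combine fractions or rationalize to convert ∞-∞ to 0/0 form:
  lim(x→∞) ln(4x + 3) - ln(4x) = 0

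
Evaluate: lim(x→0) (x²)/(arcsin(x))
This is a 0/0 indeterminate form.

Apply L'Hôpital's rule: differentiate numerator and denominator separately.
  f(x) = x^2   ⇒   f'(x) = 2·x
  g(x) = asin(x)   ⇒   g'(x) = 1/sqrt(1 - x^2)
  lim(x→0) f'(x)/g'(x) = lim(x→0) (2·x)/(1/sqrt(1 - x^2))
  = 0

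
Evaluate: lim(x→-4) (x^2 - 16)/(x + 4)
This is a standard limit.

Factor or rationalize the expression:
  lim(x→-4) (x^2 - 16)/(x + 4) = -8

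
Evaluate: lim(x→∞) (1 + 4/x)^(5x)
This is an exponential indeterminate form.

For exponential indeterminate forms, take the natural log:
  Let L = lim(x→∞) (1 + 4/x)^(5x)
  Then ln(L) = lim(x→∞) [exponent × ln(base)]
  Evaluate using L'Hôpital or standard limits, then exponentiate.
  L = e^(20)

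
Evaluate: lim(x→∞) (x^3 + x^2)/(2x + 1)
This is an ∞/∞ indeterminate form.

Apply L'Hôpital's rule: differentiate numerator and denominator separately.
  f(x) = x^3 + x^2   ⇒   f'(x) = 3·x^2 + 2·x
  g(x) = 2·x + 1   ⇒   g'(x) = 2
  lim(x→∞) f'(x)/g'(x) = lim(x→∞) (3·x^2 + 2·x)/(2)
  = ∞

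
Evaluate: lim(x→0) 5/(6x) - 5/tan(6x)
This is an ∞-∞ indeterminate form.

Combine fractions or rationalize to convert ∞-∞ to 0/0 form:
  lim(x→0) 5/(6x) - 5/tan(6x) = 0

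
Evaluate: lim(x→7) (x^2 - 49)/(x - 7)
This is a standard limit.

Factor or rationalize the expression:
  lim(x→7) (x^2 - 49)/(x - 7) = 14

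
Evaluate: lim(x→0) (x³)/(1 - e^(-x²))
This is a 0/0 indeterminate form.

Apply L'Hôpital's rule: differentiate numerator and denominator separately.
  f(x) = x^3   ⇒   f'(x) = 3·x^2
  g(x) = 1 - e^(-x^2)   ⇒   g'(x) = 2·x·e^(-x^2)
  lim(x→0) f'(x)/g'(x) = lim(x→0) (3·x^2)/(2·x·e^(-x^2))
  = 0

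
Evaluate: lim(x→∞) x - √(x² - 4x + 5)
This is an ∞-∞ indeterminate form.

Combine fractions or rationalize to convert ∞-∞ to 0/0 form:
  lim(x→∞) x - √(x² - 4x + 5) = 2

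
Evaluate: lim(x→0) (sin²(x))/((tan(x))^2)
This is a 0/0 indeterminate form.

Apply L'Hôpital's rule: differentiate numerator and denominator separately.
  f(x) = sin(x)^2   ⇒   f'(x) = 2·sin(x)·cos(x)
  g(x) = tan(x)^2   ⇒   g'(x) = (2·tan(x)^2 + 2)·tan(x)
  lim(x→0) f'(x)/g'(x) = lim(x→0) (2·sin(x)·cos(x))/((2·tan(x)^2 + 2)·tan(x))
  = 1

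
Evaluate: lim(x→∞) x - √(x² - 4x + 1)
This is an ∞-∞ indeterminate form.

Combine fractions or rationalize to convert ∞-∞ to 0/0 form:
  lim(x→∞) x - √(x² - 4x + 1) = 2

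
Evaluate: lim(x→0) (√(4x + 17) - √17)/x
This is a standard limit.

Factor or rationalize the expression:
  lim(x→0) (√(4x + 17) - √17)/x = 2·sqrt(17)/17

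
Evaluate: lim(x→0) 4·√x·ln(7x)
This is a 0·∞ indeterminate form.

Rewrite 0·∞ as a quotient (0/0 or ∞/∞ form), then apply L'Hôpital's rule:
  lim(x→0) 4·√x·ln(7x) = 0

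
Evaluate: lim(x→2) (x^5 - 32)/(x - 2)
This is a standard limit.

Factor or rationalize the expression:
  lim(x→2) (x^5 - 32)/(x - 2) = 80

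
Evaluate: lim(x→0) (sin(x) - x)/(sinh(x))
This is a 0/0 indeterminate form.

Apply L'Hôpital's rule: differentiate numerator and denominator separately.
  f(x) = -x + sin(x)   ⇒   f'(x) = cos(x) - 1
  g(x) = sinh(x)   ⇒   g'(x) = cosh(x)
  lim(x→0) f'(x)/g'(x) = lim(x→0) (cos(x) - 1)/(cosh(x))
  = 0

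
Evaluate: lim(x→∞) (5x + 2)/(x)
This is an ∞/∞ indeterminate form.

Apply L'Hôpital's rule: differentiate numerator and denominator separately.
  f(x) = 5·x + 2   ⇒   f'(x) = 5
  g(x) = x   ⇒   g'(x) = 1
  lim(x→∞) f'(x)/g'(x) = lim(x→∞) (5)/(1)
  = 5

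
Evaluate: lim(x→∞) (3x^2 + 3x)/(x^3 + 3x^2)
This is an ∞/∞ indeterminate form.

Apply L'Hôpital's rule: differentiate numerator and denominator separately.
  f(x) = 3·x^2 + 3·x   ⇒   f'(x) = 6·x + 3
  g(x) = x^3 + 3·x^2   ⇒   g'(x) = 3·x^2 + 6·x
  lim(x→∞) f'(x)/g'(x) = lim(x→∞) (6·x + 3)/(3·x^2 + 6·x)
  = 0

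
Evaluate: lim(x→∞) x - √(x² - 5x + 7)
This is an ∞-∞ indeterminate form.

Combine fractions or rationalize to convert ∞-∞ to 0/0 form:
  lim(x→∞) x - √(x² - 5x + 7) = 5/2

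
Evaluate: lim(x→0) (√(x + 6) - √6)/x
This is a standard limit.

Factor or rationalize the expression:
  lim(x→0) (√(x + 6) - √6)/x = sqrt(6)/12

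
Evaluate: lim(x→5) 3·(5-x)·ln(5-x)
This is a 0·∞ indeterminate form.

Rewrite 0·∞ as a quotient (0/0 or ∞/∞ form), then apply L'Hôpital's rule:
  lim(x→5) 3·(5-x)·ln(5-x) = 0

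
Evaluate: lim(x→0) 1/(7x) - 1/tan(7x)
This is an ∞-∞ indeterminate form.

Combine fractions or rationalize to convert ∞-∞ to 0/0 form:
  lim(x→0) 1/(7x) - 1/tan(7x) = 0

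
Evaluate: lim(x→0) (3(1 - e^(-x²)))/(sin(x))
This is a 0/0 indeterminate form.

Apply L'Hôpital's rule: differentiate numerator and denominator separately.
  f(x) = 3 - 3·e^(-x^2)   ⇒   f'(x) = 6·x·e^(-x^2)
  g(x) = sin(x)   ⇒   g'(x) = cos(x)
  lim(x→0) f'(x)/g'(x) = lim(x→0) (6·x·e^(-x^2))/(cos(x))
  = 0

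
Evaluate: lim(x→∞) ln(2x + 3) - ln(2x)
This is an ∞-∞ indeterminate form.

Combine fractions or rationalize to convert ∞-∞ to 0/0 form:
  lim(x→∞) ln(2x + 3) - ln(2x) = 0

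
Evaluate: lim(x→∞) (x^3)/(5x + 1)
This is an ∞/∞ indeterminate form.

Apply L'Hôpital's rule: differentiate numerator and denominator separately.
  f(x) = x^3   ⇒   f'(x) = 3·x^2
  g(x) = 5·x + 1   ⇒   g'(x) = 5
  lim(x→∞) f'(x)/g'(x) = lim(x→∞) (3·x^2)/(5)
  = ∞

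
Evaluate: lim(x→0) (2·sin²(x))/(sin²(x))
This is a 0/0 indeterminate form.

Apply L'Hôpital's rule: differentiate numerator and denominator separately.
  f(x) = 2·sin(x)^2   ⇒   f'(x) = 4·sin(x)·cos(x)
  g(x) = sin(x)^2   ⇒   g'(x) = 2·sin(x)·cos(x)
  lim(x→0) f'(x)/g'(x) = lim(x→0) (4·sin(x)·cos(x))/(2·sin(x)·cos(x))
  = 2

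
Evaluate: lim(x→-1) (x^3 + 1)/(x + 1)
This is a standard limit.

Factor or rationalize the expression:
  lim(x→-1) (x^3 + 1)/(x + 1) = 3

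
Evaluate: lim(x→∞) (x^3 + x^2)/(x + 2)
This is an ∞/∞ indeterminate form.

Apply L'Hôpital's rule: differentiate numerator and denominator separately.
  f(x) = x^3 + x^2   ⇒   f'(x) = 3·x^2 + 2·x
  g(x) = x + 2   ⇒   g'(x) = 1
  lim(x→∞) f'(x)/g'(x) = lim(x→∞) (3·x^2 + 2·x)/(1)
  = ∞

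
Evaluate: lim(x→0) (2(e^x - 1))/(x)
This is a 0/0 indeterminate form.

Apply L'Hôpital's rule: differentiate numerator and denominator separately.
  f(x) = 2·e^(x) - 2   ⇒   f'(x) = 2·e^(x)
  g(x) = x   ⇒   g'(x) = 1
  lim(x→0) f'(x)/g'(x) = lim(x→0) (2·e^(x))/(1)
  = 2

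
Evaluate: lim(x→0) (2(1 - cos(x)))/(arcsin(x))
This is a 0/0 indeterminate form.

Apply L'Hôpital's rule: differentiate numerator and denominator separately.
  f(x) = 2 - 2·cos(x)   ⇒   f'(x) = 2·sin(x)
  g(x) = asin(x)   ⇒   g'(x) = 1/sqrt(1 - x^2)
  lim(x→0) f'(x)/g'(x) = lim(x→0) (2·sin(x))/(1/sqrt(1 - x^2))
  = 0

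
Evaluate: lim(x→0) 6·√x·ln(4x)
This is a 0·∞ indeterminate form.

Rewrite 0·∞ as a quotient (0/0 or ∞/∞ form), then apply L'Hôpital's rule:
  lim(x→0) 6·√x·ln(4x) = 0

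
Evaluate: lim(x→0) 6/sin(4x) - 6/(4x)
This is an ∞-∞ indeterminate form.

Combine fractions or rationalize to convert ∞-∞ to 0/0 form:
  lim(x→0) 6/sin(4x) - 6/(4x) = 0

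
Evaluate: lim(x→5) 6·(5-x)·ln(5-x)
This is a 0·∞ indeterminate form.

Rewrite 0·∞ as a quotient (0/0 or ∞/∞ form), then apply L'Hôpital's rule:
  lim(x→5) 6·(5-x)·ln(5-x) = 0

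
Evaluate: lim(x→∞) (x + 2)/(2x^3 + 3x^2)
This is an ∞/∞ indeterminate form.

Apply L'Hôpital's rule: differentiate numerator and denominator separately.
  f(x) = x + 2   ⇒   f'(x) = 1
  g(x) = 2·x^3 + 3·x^2   ⇒   g'(x) = 6·x^2 + 6·x
  lim(x→∞) f'(x)/g'(x) = lim(x→∞) (1)/(6·x^2 + 6·x)
  = 0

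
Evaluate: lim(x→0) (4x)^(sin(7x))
This is an exponential indeterminate form.

For exponential indeterminate forms, take the natural log:
  Let L = lim(x→0) (4x)^(sin(7x))
  Then ln(L) = lim(x→0) [exponent × ln(base)]
  Evaluate using L'Hôpital or standard limits, then exponentiate.
  L = 1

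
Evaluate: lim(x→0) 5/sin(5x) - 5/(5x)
This is an ∞-∞ indeterminate form.

Combine fractions or rationalize to convert ∞-∞ to 0/0 form:
  lim(x→0) 5/sin(5x) - 5/(5x) = 0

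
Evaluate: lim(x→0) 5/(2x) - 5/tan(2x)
This is an ∞-∞ indeterminate form.

Combine fractions or rationalize to convert ∞-∞ to 0/0 form:
  lim(x→0) 5/(2x) - 5/tan(2x) = 0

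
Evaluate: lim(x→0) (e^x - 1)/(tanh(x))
This is a 0/0 indeterminate form.

Apply L'Hôpital's rule: differentiate numerator and denominator separately.
  f(x) = e^(x) - 1   ⇒   f'(x) = e^(x)
  g(x) = tanh(x)   ⇒   g'(x) = 1 - tanh(x)^2
  lim(x→0) f'(x)/g'(x) = lim(x→0) (e^(x))/(1 - tanh(x)^2)
  = 1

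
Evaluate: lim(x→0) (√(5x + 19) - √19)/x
This is a standard limit.

Factor or rationalize the expression:
  lim(x→0) (√(5x + 19) - √19)/x = 5·sqrt(19)/38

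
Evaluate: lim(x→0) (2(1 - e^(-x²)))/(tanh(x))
This is a 0/0 indeterminate form.

Apply L'Hôpital's rule: differentiate numerator and denominator separately.
  f(x) = 2 - 2·e^(-x^2)   ⇒   f'(x) = 4·x·e^(-x^2)
  g(x) = tanh(x)   ⇒   g'(x) = 1 - tanh(x)^2
  lim(x→0) f'(x)/g'(x) = lim(x→0) (4·x·e^(-x^2))/(1 - tanh(x)^2)
  = 0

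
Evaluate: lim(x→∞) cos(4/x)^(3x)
This is an exponential indeterminate form.

For exponential indeterminate forms, take the natural log:
  Let L = lim(x→∞) cos(4/x)^(3x)
  Then ln(L) = lim(x→∞) [exponent × ln(base)]
  Evaluate using L'Hôpital or standard limits, then exponentiate.
  L = 1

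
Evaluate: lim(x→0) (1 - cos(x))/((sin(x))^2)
This is a 0/0 indeterminate form.

Apply L'Hôpital's rule: differentiate numerator and denominator separately.
  f(x) = 1 - cos(x)   ⇒   f'(x) = sin(x)
  g(x) = sin(x)^2   ⇒   g'(x) = 2·sin(x)·cos(x)
  lim(x→0) f'(x)/g'(x) = lim(x→0) (sin(x))/(2·sin(x)·cos(x))
  = 1/2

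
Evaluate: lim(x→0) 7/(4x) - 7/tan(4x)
This is an ∞-∞ indeterminate form.

Combine fractions or rationalize to convert ∞-∞ to 0/0 form:
  lim(x→0) 7/(4x) - 7/tan(4x) = 0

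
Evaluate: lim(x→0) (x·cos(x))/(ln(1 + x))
This is a 0/0 indeterminate form.

Apply L'Hôpital's rule: differentiate numerator and denominator separately.
  f(x) = x·cos(x)   ⇒   f'(x) = -x·sin(x) + cos(x)
  g(x) = ln(x + 1)   ⇒   g'(x) = 1/(x + 1)
  lim(x→0) f'(x)/g'(x) = lim(x→0) (-x·sin(x) + cos(x))/(1/(x + 1))
  = 1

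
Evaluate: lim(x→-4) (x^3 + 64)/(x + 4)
This is a standard limit.

Factor or rationalize the expression:
  lim(x→-4) (x^3 + 64)/(x + 4) = 48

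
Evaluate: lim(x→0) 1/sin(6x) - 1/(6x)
This is an ∞-∞ indeterminate form.

Combine fractions or rationalize to convert ∞-∞ to 0/0 form:
  lim(x→0) 1/sin(6x) - 1/(6x) = 0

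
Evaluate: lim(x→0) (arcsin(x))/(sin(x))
This is a 0/0 indeterminate form.

Apply L'Hôpital's rule: differentiate numerator and denominator separately.
  f(x) = asin(x)   ⇒   f'(x) = 1/sqrt(1 - x^2)
  g(x) = sin(x)   ⇒   g'(x) = cos(x)
  lim(x→0) f'(x)/g'(x) = lim(x→0) (1/sqrt(1 - x^2))/(cos(x))
  = 1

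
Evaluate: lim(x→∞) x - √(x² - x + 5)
This is an ∞-∞ indeterminate form.

Combine fractions or rationalize to convert ∞-∞ to 0/0 form:
  lim(x→∞) x - √(x² - x + 5) = 1/2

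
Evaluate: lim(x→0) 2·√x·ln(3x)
This is a 0·∞ indeterminate form.

Rewrite 0·∞ as a quotient (0/0 or ∞/∞ form), then apply L'Hôpital's rule:
  lim(x→0) 2·√x·ln(3x) = 0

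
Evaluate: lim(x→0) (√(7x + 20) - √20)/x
This is a standard limit.

Factor or rationalize the expression:
  lim(x→0) (√(7x + 20) - √20)/x = 7·sqrt(5)/20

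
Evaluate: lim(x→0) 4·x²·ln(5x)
This is a 0·∞ indeterminate form.

Rewrite 0·∞ as a quotient (0/0 or ∞/∞ form), then apply L'Hôpital's rule:
  lim(x→0) 4·x²·ln(5x) = 0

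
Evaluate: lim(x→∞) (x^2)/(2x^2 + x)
This is an ∞/∞ indeterminate form.

Apply L'Hôpital's rule: differentiate numerator and denominator separately.
  f(x) = x^2   ⇒   f'(x) = 2·x
  g(x) = 2·x^2 + x   ⇒   g'(x) = 4·x + 1
  lim(x→∞) f'(x)/g'(x) = lim(x→∞) (2·x)/(4·x + 1)
  = 1/2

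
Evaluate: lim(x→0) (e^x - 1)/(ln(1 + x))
This is a 0/0 indeterminate form.

Apply L'Hôpital's rule: differentiate numerator and denominator separately.
  f(x) = e^(x) - 1   ⇒   f'(x) = e^(x)
  g(x) = ln(x + 1)   ⇒   g'(x) = 1/(x + 1)
  lim(x→0) f'(x)/g'(x) = lim(x→0) (e^(x))/(1/(x + 1))
  = 1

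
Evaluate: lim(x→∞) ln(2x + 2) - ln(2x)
This is an ∞-∞ indeterminate form.

Combine fractions or rationalize to convert ∞-∞ to 0/0 form:
  lim(x→∞) ln(2x + 2) - ln(2x) = 0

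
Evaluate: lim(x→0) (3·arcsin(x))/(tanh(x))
This is a 0/0 indeterminate form.

Apply L'Hôpital's rule: differentiate numerator and denominator separately.
  f(x) = 3·asin(x)   ⇒   f'(x) = 3/sqrt(1 - x^2)
  g(x) = tanh(x)   ⇒   g'(x) = 1 - tanh(x)^2
  lim(x→0) f'(x)/g'(x) = lim(x→0) (3/sqrt(1 - x^2))/(1 - tanh(x)^2)
  = 3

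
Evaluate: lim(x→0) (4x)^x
This is an exponential indeterminate form.

For exponential indeterminate forms, take the natural log:
  Let L = lim(x→0) (4x)^x
  Then ln(L) = lim(x→0) [exponent × ln(base)]
  Evaluate using L'Hôpital or standard limits, then exponentiate.
  L = 1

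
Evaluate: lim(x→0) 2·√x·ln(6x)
This is a 0·∞ indeterminate form.

Rewrite 0·∞ as a quotient (0/0 or ∞/∞ form), then apply L'Hôpital's rule:
  lim(x→0) 2·√x·ln(6x) = 0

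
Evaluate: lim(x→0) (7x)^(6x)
This is an exponential indeterminate form.

For exponential indeterminate forms, take the natural log:
  Let L = lim(x→0) (7x)^(6x)
  Then ln(L) = lim(x→0) [exponent × ln(base)]
  Evaluate using L'Hôpital or standard limits, then exponentiate.
  L = 1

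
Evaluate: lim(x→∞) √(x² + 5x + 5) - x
This is an ∞-∞ indeterminate form.

Combine fractions or rationalize to convert ∞-∞ to 0/0 form:
  lim(x→∞) √(x² + 5x + 5) - x = 5/2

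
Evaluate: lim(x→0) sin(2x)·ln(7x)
This is a 0·∞ indeterminate form.

Rewrite 0·∞ as a quotient (0/0 or ∞/∞ form), then apply L'Hôpital's rule:
  lim(x→0) sin(2x)·ln(7x) = 0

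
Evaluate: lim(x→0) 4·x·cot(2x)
This is a 0·∞ indeterminate form.

Rewrite 0·∞ as a quotient (0/0 or ∞/∞ form), then apply L'Hôpital's rule:
  lim(x→0) 4·x·cot(2x) = 2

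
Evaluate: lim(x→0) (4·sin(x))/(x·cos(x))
This is a 0/0 indeterminate form.

Apply L'Hôpital's rule: differentiate numerator and denominator separately.
  f(x) = 4·sin(x)   ⇒   f'(x) = 4·cos(x)
  g(x) = x·cos(x)   ⇒   g'(x) = -x·sin(x) + cos(x)
  lim(x→0) f'(x)/g'(x) = lim(x→0) (4·cos(x))/(-x·sin(x) + cos(x))
  = 4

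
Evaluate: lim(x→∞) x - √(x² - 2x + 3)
This is an ∞-∞ indeterminate form.

Combine fractions or rationalize to convert ∞-∞ to 0/0 form:
  lim(x→∞) x - √(x² - 2x + 3) = 1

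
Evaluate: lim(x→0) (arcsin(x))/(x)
This is a 0/0 indeterminate form.

Apply L'Hôpital's rule: differentiate numerator and denominator separately.
  f(x) = asin(x)   ⇒   f'(x) = 1/sqrt(1 - x^2)
  g(x) = x   ⇒   g'(x) = 1
  lim(x→0) f'(x)/g'(x) = lim(x→0) (1/sqrt(1 - x^2))/(1)
  = 1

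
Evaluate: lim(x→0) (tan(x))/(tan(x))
This is a 0/0 indeterminate form.

Apply L'Hôpital's rule: differentiate numerator and denominator separately.
  f(x) = tan(x)   ⇒   f'(x) = tan(x)^2 + 1
  g(x) = tan(x)   ⇒   g'(x) = tan(x)^2 + 1
  lim(x→0) f'(x)/g'(x) = lim(x→0) (tan(x)^2 + 1)/(tan(x)^2 + 1)
  = 1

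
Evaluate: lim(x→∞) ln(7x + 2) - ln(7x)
This is an ∞-∞ indeterminate form.

Combine fractions or rationalize to convert ∞-∞ to 0/0 form:
  lim(x→∞) ln(7x + 2) - ln(7x) = 0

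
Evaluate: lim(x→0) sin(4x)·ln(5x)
This is a 0·∞ indeterminate form.

Rewrite 0·∞ as a quotient (0/0 or ∞/∞ form), then apply L'Hôpital's rule:
  lim(x→0) sin(4x)·ln(5x) = 0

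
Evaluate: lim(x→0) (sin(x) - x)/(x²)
This is a 0/0 indeterminate form.

Apply L'Hôpital's rule: differentiate numerator and denominator separately.
  f(x) = -x + sin(x)   ⇒   f'(x) = cos(x) - 1
  g(x) = x^2   ⇒   g'(x) = 2·x
  lim(x→0) f'(x)/g'(x) = lim(x→0) (cos(x) - 1)/(2·x)
  = 0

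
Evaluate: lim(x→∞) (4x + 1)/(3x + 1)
This is an ∞/∞ indeterminate form.

Apply L'Hôpital's rule: differentiate numerator and denominator separately.
  f(x) = 4·x + 1   ⇒   f'(x) = 4
  g(x) = 3·x + 1   ⇒   g'(x) = 3
  lim(x→∞) f'(x)/g'(x) = lim(x→∞) (4)/(3)
  = 4/3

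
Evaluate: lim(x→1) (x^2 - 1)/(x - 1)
This is a standard limit.

Factor or rationalize the expression:
  lim(x→1) (x^2 - 1)/(x - 1) = 2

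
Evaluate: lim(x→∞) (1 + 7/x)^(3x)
This is an exponential indeterminate form.

For exponential indeterminate forms, take the natural log:
  Let L = lim(x→∞) (1 + 7/x)^(3x)
  Then ln(L) = lim(x→∞) [exponent × ln(base)]
  Evaluate using L'Hôpital or standard limits, then exponentiate.
  L = e^(21)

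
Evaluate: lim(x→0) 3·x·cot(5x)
This is a 0·∞ indeterminate form.

Rewrite 0·∞ as a quotient (0/0 or ∞/∞ form), then apply L'Hôpital's rule:
  lim(x→0) 3·x·cot(5x) = 3/5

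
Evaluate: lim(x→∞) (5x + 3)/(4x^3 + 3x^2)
This is an ∞/∞ indeterminate form.

Apply L'Hôpital's rule: differentiate numerator and denominator separately.
  f(x) = 5·x + 3   ⇒   f'(x) = 5
  g(x) = 4·x^3 + 3·x^2   ⇒   g'(x) = 12·x^2 + 6·x
  lim(x→∞) f'(x)/g'(x) = lim(x→∞) (5)/(12·x^2 + 6·x)
  = 0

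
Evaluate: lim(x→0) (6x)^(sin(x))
This is an exponential indeterminate form.

For exponential indeterminate forms, take the natural log:
  Let L = lim(x→0) (6x)^(sin(x))
  Then ln(L) = lim(x→0) [exponent × ln(base)]
  Evaluate using L'Hôpital or standard limits, then exponentiate.
  L = 1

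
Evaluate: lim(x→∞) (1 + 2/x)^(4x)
This is an exponential indeterminate form.

For exponential indeterminate forms, take the natural log:
  Let L = lim(x→∞) (1 + 2/x)^(4x)
  Then ln(L) = lim(x→∞) [exponent × ln(base)]
  Evaluate using L'Hôpital or standard limits, then exponentiate.
  L = e^(8)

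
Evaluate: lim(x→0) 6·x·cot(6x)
This is a 0·∞ indeterminate form.

Rewrite 0·∞ as a quotient (0/0 or ∞/∞ form), then apply L'Hôpital's rule:
  lim(x→0) 6·x·cot(6x) = 1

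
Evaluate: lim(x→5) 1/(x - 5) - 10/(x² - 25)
This is an ∞-∞ indeterminate form.

Combine fractions or rationalize to convert ∞-∞ to 0/0 form:
  lim(x→5) 1/(x - 5) - 10/(x² - 25) = 1/10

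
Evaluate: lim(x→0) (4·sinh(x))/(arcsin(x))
This is a 0/0 indeterminate form.

Apply L'Hôpital's rule: differentiate numerator and denominator separately.
  f(x) = 4·sinh(x)   ⇒   f'(x) = 4·cosh(x)
  g(x) = asin(x)   ⇒   g'(x) = 1/sqrt(1 - x^2)
  lim(x→0) f'(x)/g'(x) = lim(x→0) (4·cosh(x))/(1/sqrt(1 - x^2))
  = 4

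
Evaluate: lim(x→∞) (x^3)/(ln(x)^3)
This is an ∞/∞ indeterminate form.

Apply L'Hôpital's rule: differentiate numerator and denominator separately.
  f(x) = x^3   ⇒   f'(x) = 3·x^2
  g(x) = ln(x)^3   ⇒   g'(x) = 3·ln(x)^2/x
  lim(x→∞) f'(x)/g'(x) = lim(x→∞) (3·x^2)/(3·ln(x)^2/x)
  = ∞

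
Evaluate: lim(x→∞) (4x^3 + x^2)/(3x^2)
This is an ∞/∞ indeterminate form.

Apply L'Hôpital's rule: differentiate numerator and denominator separately.
  f(x) = 4·x^3 + x^2   ⇒   f'(x) = 12·x^2 + 2·x
  g(x) = 3·x^2   ⇒   g'(x) = 6·x
  lim(x→∞) f'(x)/g'(x) = lim(x→∞) (12·x^2 + 2·x)/(6·x)
  = ∞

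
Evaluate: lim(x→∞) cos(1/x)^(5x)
This is an exponential indeterminate form.

For exponential indeterminate forms, take the natural log:
  Let L = lim(x→∞) cos(1/x)^(5x)
  Then ln(L) = lim(x→∞) [exponent × ln(base)]
  Evaluate using L'Hôpital or standard limits, then exponentiate.
  L = 1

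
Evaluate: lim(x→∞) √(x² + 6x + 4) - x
This is an ∞-∞ indeterminate form.

Combine fractions or rationalize to convert ∞-∞ to 0/0 form:
  lim(x→∞) √(x² + 6x + 4) - x = 3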